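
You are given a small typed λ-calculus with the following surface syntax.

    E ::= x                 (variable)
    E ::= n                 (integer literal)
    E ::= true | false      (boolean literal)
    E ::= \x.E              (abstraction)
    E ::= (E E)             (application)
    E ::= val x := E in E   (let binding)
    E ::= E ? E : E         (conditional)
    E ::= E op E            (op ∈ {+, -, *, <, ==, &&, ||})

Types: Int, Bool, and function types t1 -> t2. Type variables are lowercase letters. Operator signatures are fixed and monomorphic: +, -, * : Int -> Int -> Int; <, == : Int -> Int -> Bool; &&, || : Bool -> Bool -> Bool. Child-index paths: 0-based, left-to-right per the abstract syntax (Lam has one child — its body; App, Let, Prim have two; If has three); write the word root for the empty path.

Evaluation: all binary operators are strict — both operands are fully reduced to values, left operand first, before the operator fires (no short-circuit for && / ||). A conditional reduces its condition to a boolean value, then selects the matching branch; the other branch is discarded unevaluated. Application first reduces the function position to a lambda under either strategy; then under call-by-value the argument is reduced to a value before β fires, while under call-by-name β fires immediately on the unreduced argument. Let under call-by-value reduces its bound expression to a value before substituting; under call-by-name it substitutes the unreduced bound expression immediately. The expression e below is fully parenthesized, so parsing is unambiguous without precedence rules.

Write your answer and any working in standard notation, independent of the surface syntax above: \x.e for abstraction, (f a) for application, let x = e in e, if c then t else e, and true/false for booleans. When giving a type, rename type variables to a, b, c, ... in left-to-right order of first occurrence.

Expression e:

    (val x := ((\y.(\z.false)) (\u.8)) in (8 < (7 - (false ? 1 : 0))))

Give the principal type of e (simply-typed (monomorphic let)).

Answer: Bool

Derivation:
\z._ : b -> Bool
\y._ : a -> b -> Bool
\u._ : c -> Int
  unify a -> b -> Bool ~ (c -> Int) -> d
  unify a ~ c -> Int
  unify b -> Bool ~ d
_ _ : b -> Bool
let x : b -> Bool
  unify Int ~ Int
  unify Int ~ Int
  unify Bool ~ Bool
  unify Int ~ Int
  unify Int ~ Int
  unify Int ~ Int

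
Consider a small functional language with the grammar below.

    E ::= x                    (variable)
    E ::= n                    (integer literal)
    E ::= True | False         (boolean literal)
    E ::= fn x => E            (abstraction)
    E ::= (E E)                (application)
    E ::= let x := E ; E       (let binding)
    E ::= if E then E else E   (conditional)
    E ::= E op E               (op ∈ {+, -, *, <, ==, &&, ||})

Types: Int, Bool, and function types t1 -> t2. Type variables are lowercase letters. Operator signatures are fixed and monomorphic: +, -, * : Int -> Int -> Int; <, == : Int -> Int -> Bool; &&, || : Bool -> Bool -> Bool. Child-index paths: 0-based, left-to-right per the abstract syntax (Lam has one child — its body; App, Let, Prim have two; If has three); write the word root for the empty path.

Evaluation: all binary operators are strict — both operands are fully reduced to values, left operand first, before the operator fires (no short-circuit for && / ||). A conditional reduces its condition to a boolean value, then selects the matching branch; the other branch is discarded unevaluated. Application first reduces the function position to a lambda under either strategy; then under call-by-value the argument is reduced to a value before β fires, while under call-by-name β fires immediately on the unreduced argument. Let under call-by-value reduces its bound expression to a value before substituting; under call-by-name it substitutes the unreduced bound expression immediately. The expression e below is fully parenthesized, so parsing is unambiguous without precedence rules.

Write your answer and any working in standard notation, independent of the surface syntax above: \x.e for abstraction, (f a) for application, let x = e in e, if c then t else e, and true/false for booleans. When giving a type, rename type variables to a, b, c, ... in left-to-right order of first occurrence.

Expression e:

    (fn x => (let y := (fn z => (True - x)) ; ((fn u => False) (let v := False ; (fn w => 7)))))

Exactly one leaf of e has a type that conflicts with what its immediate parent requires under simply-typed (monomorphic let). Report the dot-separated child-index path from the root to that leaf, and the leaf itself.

Trace:
  unify Bool ~ Int
  FAIL: mismatch Bool ~ Int

Answer: 0.0.0.0 : true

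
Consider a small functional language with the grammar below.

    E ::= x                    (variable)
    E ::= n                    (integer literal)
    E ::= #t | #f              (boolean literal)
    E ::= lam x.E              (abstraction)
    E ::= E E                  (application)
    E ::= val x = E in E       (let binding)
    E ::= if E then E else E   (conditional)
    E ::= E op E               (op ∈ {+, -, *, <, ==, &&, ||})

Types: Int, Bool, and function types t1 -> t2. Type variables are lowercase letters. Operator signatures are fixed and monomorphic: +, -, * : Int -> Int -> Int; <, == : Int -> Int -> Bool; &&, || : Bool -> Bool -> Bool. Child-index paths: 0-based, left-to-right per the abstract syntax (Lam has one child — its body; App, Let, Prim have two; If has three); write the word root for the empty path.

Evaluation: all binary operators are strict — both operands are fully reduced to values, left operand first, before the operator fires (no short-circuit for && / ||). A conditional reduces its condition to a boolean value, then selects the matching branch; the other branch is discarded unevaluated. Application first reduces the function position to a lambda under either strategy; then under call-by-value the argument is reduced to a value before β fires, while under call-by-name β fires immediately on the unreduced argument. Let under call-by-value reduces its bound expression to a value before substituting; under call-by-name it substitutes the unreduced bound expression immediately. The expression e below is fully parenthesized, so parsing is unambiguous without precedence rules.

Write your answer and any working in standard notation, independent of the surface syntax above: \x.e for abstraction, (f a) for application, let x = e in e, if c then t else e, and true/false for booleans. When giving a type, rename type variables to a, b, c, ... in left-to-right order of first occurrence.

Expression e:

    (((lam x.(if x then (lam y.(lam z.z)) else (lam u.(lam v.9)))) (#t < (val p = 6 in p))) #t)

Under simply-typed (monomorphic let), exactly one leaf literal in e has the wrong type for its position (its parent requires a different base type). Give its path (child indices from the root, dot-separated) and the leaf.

Answer: 0.1.0 : true

Working:
x : a
  unify a ~ Bool
z : c
\z._ : c -> c
\y._ : b -> c -> c
\v._ : e -> Int
\u._ : d -> e -> Int
  unify b -> c -> c ~ d -> e -> Int
  unify b ~ d
  unify c -> c ~ e -> Int
  unify c ~ e
  unify e ~ Int
\x._ : Bool -> d -> Int -> Int
  unify Bool ~ Int
  FAIL: mismatch Bool ~ Int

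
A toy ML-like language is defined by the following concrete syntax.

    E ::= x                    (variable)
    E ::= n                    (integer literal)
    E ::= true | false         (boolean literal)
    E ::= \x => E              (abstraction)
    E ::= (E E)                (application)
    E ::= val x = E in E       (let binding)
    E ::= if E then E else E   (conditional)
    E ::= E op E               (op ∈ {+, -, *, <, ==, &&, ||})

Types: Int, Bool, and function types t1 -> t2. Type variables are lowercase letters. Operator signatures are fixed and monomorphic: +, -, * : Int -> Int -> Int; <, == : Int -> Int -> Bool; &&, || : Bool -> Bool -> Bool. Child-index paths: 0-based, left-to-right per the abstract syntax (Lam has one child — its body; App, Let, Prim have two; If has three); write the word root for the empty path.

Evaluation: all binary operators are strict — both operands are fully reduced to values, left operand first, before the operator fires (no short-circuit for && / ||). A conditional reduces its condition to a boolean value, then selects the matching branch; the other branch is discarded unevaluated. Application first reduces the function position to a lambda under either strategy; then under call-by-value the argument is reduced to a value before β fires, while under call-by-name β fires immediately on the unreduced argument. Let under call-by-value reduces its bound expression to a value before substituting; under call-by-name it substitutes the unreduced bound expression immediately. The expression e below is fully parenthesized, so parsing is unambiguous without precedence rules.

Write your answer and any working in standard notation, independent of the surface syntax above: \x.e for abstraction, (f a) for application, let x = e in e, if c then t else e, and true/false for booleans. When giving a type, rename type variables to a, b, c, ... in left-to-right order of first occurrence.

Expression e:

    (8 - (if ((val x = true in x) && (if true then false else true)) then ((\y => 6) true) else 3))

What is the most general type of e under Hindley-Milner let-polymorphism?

Answer: Int

Working:
  unify Int ~ Int
let x : Bool
x : Bool
  unify Bool ~ Bool
  unify Bool ~ Bool
  unify Bool ~ Bool
  unify Bool ~ Bool
  unify Bool ~ Bool
\y._ : a -> Int
  unify a -> Int ~ Bool -> b
  unify a ~ Bool
  unify Int ~ b
_ _ : Int
  unify Int ~ Int
  unify Int ~ Int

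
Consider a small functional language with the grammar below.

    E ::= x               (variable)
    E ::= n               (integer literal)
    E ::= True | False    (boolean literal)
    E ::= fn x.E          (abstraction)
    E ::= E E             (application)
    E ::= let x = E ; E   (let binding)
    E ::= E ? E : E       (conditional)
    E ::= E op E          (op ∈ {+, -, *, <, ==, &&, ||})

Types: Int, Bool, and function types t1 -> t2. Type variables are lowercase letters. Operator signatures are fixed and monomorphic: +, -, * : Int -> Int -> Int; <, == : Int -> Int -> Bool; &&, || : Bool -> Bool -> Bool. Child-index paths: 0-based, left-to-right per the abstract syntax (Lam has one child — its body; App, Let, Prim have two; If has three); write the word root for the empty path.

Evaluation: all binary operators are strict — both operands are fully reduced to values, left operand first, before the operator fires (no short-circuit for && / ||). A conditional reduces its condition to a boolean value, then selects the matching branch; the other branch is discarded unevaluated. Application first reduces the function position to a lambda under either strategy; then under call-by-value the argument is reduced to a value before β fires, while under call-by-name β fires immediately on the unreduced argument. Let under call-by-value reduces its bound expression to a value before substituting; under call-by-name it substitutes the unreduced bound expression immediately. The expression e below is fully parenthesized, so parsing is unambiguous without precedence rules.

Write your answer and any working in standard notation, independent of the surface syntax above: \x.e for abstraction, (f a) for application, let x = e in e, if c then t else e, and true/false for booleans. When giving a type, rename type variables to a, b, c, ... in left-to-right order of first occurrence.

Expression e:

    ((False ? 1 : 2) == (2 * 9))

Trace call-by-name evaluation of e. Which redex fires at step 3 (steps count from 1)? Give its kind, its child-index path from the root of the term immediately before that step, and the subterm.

Trace:
step 0: ((if false then 1 else 2) == (2 * 9))
step 1: [if@0] (2 == (2 * 9))
step 2: [delta@1] (2 == 18)
step 3: [delta@root] false

Answer: delta at root : (2 == 18)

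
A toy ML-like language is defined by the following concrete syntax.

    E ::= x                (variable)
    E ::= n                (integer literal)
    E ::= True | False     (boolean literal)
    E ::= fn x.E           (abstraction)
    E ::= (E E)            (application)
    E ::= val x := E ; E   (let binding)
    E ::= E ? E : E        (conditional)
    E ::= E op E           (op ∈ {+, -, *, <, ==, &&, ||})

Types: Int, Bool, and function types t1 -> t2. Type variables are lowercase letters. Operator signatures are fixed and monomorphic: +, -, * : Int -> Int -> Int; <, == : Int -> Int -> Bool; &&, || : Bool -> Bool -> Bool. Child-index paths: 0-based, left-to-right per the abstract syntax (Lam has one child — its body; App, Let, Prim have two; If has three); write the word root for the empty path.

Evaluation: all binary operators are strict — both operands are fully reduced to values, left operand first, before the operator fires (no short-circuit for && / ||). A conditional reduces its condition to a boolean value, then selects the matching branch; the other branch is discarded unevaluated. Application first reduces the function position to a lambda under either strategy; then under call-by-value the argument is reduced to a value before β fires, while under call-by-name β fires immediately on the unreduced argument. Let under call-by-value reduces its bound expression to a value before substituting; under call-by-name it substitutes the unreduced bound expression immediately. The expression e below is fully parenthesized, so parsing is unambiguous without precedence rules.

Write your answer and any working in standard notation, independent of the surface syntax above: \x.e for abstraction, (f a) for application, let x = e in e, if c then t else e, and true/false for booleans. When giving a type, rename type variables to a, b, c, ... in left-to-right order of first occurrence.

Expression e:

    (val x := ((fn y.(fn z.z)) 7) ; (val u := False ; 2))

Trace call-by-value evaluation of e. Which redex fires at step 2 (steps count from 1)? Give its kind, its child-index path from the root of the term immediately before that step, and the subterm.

Working:
step 0: (let x = ((\y.(\z.z)) 7) in (let u = false in 2))
step 1: [beta@0] (let x = (\z.z) in (let u = false in 2))
step 2: [let@root] (let u = false in 2)

Answer: let at root : (let x = (\z.z) in (let u = false in 2))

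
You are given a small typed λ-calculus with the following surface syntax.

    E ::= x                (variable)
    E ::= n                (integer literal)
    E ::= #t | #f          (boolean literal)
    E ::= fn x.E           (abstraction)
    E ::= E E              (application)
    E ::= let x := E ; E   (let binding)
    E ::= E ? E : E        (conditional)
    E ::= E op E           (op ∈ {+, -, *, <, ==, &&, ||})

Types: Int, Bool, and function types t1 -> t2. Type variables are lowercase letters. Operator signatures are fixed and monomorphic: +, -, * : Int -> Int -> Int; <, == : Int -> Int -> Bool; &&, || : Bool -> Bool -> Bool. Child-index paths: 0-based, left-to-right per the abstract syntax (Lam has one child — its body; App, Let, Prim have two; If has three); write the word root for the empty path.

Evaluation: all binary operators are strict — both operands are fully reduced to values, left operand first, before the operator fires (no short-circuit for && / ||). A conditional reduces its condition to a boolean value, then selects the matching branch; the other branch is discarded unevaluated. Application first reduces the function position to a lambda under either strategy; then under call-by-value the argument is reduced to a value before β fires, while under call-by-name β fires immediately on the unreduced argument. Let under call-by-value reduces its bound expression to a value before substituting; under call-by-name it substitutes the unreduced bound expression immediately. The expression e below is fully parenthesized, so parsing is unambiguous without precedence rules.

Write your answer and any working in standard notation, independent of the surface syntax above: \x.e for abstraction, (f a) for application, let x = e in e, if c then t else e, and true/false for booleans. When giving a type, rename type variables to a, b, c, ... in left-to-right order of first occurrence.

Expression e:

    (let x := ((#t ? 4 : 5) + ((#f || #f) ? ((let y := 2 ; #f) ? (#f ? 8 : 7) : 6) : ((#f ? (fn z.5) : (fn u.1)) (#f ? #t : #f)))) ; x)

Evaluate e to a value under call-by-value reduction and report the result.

Derivation:
step 0: (let x = ((if true then 4 else 5) + (if (false || false) then (if (let y = 2 in false) then (if false then 8 else 7) else 6) else ((if false then (\z.5) else (\u.1)) (if false then true else false)))) in x)
step 1: [if@0.0] (let x = (4 + (if (false || false) then (if (let y = 2 in false) then (if false then 8 else 7) else 6) else ((if false then (\z.5) else (\u.1)) (if false then true else false)))) in x)
step 2: [delta@0.1.0] (let x = (4 + (if false then (if (let y = 2 in false) then (if false then 8 else 7) else 6) else ((if false then (\z.5) else (\u.1)) (if false then true else false)))) in x)
step 3: [if@0.1] (let x = (4 + ((if false then (\z.5) else (\u.1)) (if false then true else false))) in x)
step 4: [if@0.1.0] (let x = (4 + ((\u.1) (if false then true else false))) in x)
step 5: [if@0.1.1] (let x = (4 + ((\u.1) false)) in x)
step 6: [beta@0.1] (let x = (4 + 1) in x)
step 7: [delta@0] (let x = 5 in x)
step 8: [let@root] 5

Answer: 5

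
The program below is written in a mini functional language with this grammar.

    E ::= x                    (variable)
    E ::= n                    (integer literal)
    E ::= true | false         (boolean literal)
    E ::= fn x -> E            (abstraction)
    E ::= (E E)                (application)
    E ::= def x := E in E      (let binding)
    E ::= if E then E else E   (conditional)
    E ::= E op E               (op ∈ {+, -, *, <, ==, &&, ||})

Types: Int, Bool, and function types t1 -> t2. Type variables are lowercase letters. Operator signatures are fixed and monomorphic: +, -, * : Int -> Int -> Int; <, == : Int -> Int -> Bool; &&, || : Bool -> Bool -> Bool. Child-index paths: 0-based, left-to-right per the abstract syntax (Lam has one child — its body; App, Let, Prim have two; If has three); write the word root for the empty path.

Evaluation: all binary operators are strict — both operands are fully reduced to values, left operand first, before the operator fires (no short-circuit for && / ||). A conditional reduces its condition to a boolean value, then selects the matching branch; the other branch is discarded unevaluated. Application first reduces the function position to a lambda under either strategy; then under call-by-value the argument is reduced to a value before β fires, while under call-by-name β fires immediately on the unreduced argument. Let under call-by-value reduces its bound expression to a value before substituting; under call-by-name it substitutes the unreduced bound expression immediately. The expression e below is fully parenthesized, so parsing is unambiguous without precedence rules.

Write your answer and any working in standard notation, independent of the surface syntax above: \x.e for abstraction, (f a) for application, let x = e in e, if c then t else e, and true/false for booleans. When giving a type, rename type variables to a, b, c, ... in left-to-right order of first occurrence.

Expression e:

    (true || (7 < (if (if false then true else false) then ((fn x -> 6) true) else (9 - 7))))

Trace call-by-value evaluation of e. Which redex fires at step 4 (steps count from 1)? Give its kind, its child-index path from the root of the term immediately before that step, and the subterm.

Working:
step 0: (true || (7 < (if (if false then true else false) then ((\x.6) true) else (9 - 7))))
step 1: [if@1.1.0] (true || (7 < (if false then ((\x.6) true) else (9 - 7))))
step 2: [if@1.1] (true || (7 < (9 - 7)))
step 3: [delta@1.1] (true || (7 < 2))
step 4: [delta@1] (true || false)

Answer: delta at 1 : (7 < 2)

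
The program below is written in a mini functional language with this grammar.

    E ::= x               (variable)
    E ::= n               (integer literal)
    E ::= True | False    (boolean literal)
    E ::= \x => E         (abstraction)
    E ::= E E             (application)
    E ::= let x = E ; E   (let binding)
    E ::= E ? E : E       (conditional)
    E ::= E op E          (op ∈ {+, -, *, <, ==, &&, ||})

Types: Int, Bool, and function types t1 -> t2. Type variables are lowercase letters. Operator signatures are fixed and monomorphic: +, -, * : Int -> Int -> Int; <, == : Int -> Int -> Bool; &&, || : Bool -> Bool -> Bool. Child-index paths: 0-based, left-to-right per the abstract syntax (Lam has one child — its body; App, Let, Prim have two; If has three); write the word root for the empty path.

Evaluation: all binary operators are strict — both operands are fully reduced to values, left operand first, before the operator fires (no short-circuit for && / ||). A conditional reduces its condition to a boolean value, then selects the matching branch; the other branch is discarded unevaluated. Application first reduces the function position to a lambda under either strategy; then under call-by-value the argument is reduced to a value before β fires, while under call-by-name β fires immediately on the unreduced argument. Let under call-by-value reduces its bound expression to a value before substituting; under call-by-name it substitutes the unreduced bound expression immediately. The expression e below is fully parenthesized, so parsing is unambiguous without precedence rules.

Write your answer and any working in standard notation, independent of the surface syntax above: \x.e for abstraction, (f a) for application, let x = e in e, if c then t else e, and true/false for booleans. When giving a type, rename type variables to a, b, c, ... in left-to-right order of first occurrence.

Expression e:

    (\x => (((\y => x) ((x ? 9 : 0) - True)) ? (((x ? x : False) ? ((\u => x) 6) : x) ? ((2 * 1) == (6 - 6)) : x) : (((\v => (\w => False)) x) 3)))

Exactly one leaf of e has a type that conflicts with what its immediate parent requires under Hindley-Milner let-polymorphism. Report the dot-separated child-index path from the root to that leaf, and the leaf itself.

Answer: 0.0.1.1 : true

Trace:
x : a
\y._ : b -> a
x : a
  unify a ~ Bool
  unify Int ~ Int
  unify Int ~ Int
  unify Bool ~ Int
  FAIL: mismatch Bool ~ Int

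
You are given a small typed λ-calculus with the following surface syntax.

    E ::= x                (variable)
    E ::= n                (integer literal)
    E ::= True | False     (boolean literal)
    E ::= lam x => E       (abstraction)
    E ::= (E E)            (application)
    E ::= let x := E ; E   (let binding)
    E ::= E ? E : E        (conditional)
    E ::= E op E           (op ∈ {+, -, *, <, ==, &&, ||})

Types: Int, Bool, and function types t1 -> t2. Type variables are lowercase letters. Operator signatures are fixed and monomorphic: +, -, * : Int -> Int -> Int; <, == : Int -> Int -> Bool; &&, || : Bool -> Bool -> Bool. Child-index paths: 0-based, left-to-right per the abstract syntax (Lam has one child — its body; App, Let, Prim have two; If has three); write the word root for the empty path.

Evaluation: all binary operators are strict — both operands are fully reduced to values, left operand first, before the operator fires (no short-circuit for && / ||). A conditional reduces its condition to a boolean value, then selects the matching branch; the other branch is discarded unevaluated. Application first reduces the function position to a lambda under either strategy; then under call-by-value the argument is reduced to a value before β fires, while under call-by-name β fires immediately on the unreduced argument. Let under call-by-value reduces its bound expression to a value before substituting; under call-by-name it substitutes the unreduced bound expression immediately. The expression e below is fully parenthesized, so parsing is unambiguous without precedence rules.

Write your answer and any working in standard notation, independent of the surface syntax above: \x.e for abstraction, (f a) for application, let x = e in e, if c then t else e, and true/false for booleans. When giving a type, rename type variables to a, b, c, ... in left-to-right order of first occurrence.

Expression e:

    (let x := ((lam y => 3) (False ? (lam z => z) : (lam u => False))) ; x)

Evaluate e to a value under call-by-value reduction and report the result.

Trace:
step 0: (let x = ((\y.3) (if false then (\z.z) else (\u.false))) in x)
step 1: [if@0.1] (let x = ((\y.3) (\u.false)) in x)
step 2: [beta@0] (let x = 3 in x)
step 3: [let@root] 3

Answer: 3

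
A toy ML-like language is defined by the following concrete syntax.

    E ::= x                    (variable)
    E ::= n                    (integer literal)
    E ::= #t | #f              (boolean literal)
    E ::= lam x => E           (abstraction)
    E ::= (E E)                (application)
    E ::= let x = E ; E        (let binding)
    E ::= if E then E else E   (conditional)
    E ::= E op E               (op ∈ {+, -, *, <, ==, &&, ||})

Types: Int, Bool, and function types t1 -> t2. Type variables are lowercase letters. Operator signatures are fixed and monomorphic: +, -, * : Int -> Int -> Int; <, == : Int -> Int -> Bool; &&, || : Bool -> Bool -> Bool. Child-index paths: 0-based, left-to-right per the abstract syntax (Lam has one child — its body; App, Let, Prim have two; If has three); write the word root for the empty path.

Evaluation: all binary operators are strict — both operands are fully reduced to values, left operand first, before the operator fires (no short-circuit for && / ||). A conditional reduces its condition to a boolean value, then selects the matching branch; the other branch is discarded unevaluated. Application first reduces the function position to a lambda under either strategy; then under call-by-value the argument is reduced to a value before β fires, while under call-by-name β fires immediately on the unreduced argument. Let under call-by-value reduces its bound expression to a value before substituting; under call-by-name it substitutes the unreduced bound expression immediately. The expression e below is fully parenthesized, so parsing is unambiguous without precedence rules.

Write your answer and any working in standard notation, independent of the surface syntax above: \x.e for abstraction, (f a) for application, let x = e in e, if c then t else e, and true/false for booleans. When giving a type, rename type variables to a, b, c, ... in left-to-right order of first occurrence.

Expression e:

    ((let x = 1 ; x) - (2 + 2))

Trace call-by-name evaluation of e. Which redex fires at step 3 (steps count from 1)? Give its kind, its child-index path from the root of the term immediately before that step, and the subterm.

Working:
step 0: ((let x = 1 in x) - (2 + 2))
step 1: [let@0] (1 - (2 + 2))
step 2: [delta@1] (1 - 4)
step 3: [delta@root] -3

Answer: delta at root : (1 - 4)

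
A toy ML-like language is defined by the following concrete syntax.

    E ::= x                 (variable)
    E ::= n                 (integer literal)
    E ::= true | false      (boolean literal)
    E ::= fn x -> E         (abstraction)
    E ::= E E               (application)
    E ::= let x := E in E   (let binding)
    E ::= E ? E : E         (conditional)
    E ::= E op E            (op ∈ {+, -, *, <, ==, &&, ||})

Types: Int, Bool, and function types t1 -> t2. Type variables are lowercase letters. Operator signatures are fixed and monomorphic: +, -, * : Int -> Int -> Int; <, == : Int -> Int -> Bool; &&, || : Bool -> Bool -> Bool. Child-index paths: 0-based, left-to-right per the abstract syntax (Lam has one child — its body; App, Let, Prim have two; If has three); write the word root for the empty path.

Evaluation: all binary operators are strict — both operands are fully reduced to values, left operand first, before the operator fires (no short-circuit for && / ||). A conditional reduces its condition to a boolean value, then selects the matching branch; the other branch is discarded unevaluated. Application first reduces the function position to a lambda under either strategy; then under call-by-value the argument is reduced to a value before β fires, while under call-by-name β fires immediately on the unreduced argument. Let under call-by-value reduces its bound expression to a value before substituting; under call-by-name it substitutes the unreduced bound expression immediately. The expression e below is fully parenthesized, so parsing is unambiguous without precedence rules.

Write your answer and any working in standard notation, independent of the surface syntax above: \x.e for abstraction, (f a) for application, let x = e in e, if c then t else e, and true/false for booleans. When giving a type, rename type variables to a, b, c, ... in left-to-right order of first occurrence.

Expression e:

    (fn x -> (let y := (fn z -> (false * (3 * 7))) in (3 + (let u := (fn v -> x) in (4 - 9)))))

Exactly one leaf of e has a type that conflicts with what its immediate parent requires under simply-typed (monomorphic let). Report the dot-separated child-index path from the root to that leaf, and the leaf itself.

Answer: 0.0.0.0 : false

Working:
  unify Bool ~ Int
  FAIL: mismatch Bool ~ Int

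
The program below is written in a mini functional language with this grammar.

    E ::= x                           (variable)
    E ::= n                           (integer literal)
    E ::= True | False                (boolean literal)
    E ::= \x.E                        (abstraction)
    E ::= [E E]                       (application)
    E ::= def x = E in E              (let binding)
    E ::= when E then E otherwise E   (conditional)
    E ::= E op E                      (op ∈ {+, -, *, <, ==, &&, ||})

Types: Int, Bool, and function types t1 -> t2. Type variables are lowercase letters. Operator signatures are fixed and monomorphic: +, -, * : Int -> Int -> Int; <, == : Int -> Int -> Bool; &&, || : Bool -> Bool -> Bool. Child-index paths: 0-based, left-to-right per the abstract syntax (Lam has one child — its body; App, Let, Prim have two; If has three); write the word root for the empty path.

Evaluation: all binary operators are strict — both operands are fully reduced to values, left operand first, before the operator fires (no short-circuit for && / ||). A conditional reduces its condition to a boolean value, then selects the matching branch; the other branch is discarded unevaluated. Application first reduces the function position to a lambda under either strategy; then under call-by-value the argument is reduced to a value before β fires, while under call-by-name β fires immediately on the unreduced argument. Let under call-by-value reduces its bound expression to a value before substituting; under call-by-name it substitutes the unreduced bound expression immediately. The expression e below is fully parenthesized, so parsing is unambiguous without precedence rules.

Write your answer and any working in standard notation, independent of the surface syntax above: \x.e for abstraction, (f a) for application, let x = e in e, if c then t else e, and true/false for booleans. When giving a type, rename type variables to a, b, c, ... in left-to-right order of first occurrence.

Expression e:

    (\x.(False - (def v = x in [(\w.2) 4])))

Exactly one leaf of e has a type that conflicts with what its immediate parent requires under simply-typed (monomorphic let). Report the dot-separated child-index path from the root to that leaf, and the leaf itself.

Answer: 0.0 : false

Trace:
  unify Bool ~ Int
  FAIL: mismatch Bool ~ Int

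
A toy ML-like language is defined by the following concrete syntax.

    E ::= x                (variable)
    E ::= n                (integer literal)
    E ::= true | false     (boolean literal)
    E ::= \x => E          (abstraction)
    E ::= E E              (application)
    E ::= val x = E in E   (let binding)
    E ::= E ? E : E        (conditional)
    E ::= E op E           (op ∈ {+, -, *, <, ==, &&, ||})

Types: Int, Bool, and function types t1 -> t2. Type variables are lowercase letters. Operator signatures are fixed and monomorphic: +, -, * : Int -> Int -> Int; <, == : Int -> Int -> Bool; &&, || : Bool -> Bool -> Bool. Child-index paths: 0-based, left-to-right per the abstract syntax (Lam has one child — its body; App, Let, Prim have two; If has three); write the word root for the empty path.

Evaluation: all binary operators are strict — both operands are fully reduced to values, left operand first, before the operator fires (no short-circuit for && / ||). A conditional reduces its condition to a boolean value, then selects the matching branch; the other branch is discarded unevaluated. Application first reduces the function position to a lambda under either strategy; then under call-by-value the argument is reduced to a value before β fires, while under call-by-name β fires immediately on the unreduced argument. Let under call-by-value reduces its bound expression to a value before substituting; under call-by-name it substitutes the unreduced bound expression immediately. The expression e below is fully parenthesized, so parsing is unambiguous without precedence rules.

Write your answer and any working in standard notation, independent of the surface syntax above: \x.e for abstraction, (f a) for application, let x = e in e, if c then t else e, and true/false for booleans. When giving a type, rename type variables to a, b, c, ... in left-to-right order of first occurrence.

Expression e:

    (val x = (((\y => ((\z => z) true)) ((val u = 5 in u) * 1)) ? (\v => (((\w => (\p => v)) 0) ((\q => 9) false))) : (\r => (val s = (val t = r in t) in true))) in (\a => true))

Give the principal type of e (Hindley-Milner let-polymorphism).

Answer: a -> Bool

Trace:
z : b
\z._ : b -> b
  unify b -> b ~ Bool -> c
  unify b ~ Bool
  unify Bool ~ c
_ _ : Bool
\y._ : a -> Bool
let u : Int
u : Int
  unify Int ~ Int
  unify Int ~ Int
  unify a -> Bool ~ Int -> d
  unify a ~ Int
  unify Bool ~ d
_ _ : Bool
  unify Bool ~ Bool
v : e
\p._ : g -> e
\w._ : f -> g -> e
  unify f -> g -> e ~ Int -> h
  unify f ~ Int
  unify g -> e ~ h
_ _ : g -> e
\q._ : i -> Int
  unify i -> Int ~ Bool -> j
  unify i ~ Bool
  unify Int ~ j
_ _ : Int
  unify g -> e ~ Int -> k
  unify g ~ Int
  unify e ~ k
_ _ : k
\v._ : k -> k
r : l
let t : l
t : l
let s : l
\r._ : l -> Bool
  unify k -> k ~ l -> Bool
  unify k ~ l
  unify l ~ Bool
let x : Bool -> Bool
\a._ : m -> Bool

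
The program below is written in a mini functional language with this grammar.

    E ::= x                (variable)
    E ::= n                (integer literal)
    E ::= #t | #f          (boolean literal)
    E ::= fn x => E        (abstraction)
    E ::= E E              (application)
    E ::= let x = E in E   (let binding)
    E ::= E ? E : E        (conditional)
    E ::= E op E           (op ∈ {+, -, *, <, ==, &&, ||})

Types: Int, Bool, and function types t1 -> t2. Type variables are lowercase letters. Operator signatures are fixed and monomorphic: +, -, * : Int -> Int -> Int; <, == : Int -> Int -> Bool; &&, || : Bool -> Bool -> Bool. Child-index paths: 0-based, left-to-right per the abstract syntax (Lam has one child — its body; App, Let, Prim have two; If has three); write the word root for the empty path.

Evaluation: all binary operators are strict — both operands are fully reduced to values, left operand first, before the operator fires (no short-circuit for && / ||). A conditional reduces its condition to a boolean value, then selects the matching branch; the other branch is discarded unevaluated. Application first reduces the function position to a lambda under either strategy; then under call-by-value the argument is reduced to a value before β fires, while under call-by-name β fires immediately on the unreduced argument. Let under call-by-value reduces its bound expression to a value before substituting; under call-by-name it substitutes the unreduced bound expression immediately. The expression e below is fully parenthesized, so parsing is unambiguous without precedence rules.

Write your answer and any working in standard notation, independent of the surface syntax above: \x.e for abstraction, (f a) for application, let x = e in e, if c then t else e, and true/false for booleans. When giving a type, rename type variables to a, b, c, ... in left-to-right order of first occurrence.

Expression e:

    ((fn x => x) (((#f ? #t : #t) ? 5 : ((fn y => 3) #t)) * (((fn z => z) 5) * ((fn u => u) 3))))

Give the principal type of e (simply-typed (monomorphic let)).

Working:
x : a
\x._ : a -> a
  unify Bool ~ Bool
  unify Bool ~ Bool
  unify Bool ~ Bool
\y._ : b -> Int
  unify b -> Int ~ Bool -> c
  unify b ~ Bool
  unify Int ~ c
_ _ : Int
  unify Int ~ Int
  unify Int ~ Int
z : d
\z._ : d -> d
  unify d -> d ~ Int -> e
  unify d ~ Int
  unify Int ~ e
_ _ : Int
  unify Int ~ Int
u : f
\u._ : f -> f
  unify f -> f ~ Int -> g
  unify f ~ Int
  unify Int ~ g
_ _ : Int
  unify Int ~ Int
  unify Int ~ Int
  unify a -> a ~ Int -> h
  unify a ~ Int
  unify Int ~ h
_ _ : Int

Answer: Int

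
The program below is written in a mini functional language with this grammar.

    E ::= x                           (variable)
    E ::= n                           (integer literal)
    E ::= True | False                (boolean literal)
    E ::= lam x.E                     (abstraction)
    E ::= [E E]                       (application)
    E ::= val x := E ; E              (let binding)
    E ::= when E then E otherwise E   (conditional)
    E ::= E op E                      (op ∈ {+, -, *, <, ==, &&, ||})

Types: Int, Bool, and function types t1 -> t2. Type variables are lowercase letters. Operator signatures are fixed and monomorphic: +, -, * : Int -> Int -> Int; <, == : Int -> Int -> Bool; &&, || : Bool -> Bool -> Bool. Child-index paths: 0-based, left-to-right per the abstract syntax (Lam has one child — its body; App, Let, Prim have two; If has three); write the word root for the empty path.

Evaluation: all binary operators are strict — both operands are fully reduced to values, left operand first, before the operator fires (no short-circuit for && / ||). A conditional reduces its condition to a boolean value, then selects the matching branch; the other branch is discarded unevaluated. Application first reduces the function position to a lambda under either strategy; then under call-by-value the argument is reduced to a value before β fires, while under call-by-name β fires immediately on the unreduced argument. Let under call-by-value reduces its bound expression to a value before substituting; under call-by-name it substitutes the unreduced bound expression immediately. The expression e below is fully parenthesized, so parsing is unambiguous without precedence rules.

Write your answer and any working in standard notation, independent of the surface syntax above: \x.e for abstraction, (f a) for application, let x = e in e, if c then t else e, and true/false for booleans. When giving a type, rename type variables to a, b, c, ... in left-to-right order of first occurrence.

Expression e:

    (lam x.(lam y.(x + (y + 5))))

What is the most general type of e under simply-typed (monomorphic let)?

Working:
x : a
  unify a ~ Int
y : b
  unify b ~ Int
  unify Int ~ Int
  unify Int ~ Int
\y._ : Int -> Int
\x._ : Int -> Int -> Int

Answer: Int -> Int -> Int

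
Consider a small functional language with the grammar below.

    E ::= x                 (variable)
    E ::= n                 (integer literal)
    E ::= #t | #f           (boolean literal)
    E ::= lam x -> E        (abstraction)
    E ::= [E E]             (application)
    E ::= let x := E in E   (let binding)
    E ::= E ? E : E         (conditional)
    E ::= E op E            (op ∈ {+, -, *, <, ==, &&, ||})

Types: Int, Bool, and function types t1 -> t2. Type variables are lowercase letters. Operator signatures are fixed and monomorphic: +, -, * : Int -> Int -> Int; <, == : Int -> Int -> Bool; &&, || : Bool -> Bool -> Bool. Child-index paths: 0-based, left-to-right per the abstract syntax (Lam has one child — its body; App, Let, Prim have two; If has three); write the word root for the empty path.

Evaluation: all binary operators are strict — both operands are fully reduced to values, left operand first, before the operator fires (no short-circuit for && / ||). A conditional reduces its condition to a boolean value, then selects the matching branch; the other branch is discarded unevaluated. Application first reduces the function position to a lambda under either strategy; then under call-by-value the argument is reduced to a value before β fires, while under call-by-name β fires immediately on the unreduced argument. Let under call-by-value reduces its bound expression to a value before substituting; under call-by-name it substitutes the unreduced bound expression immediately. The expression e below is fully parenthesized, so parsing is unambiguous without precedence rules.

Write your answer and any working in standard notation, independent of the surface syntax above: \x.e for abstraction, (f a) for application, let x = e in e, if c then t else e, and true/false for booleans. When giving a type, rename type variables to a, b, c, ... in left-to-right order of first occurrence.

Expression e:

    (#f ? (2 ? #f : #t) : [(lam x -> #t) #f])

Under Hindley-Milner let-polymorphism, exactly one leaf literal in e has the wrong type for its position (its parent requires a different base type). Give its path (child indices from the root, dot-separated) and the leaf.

Derivation:
  unify Bool ~ Bool
  unify Int ~ Bool
  FAIL: mismatch Int ~ Bool

Answer: 1.0 : 2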